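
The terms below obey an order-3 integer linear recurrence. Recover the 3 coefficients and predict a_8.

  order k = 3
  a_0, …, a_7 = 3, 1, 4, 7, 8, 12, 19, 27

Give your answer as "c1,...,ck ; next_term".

1,0,1 ; 39

  a_3 = 1·4 + 0·1 + 1·3 = 7
  a_4 = 1·7 + 0·4 + 1·1 = 8
  a_5 = 1·8 + 0·7 + 1·4 = 12
  a_6 = 1·12 + 0·8 + 1·7 = 19
  a_7 = 1·19 + 0·12 + 1·8 = 27
  a_8 = 1·27 + 0·19 + 1·12 = 39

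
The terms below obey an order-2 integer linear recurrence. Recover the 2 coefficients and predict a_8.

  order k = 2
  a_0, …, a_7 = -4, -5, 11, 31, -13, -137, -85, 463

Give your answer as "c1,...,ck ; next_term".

1,-4 ; 803

  a_2 = 1·-5 + -4·-4 = 11
  a_3 = 1·11 + -4·-5 = 31
  a_4 = 1·31 + -4·11 = -13
  a_5 = 1·-13 + -4·31 = -137
  a_6 = 1·-137 + -4·-13 = -85
  a_7 = 1·-85 + -4·-137 = 463
  a_8 = 1·463 + -4·-85 = 803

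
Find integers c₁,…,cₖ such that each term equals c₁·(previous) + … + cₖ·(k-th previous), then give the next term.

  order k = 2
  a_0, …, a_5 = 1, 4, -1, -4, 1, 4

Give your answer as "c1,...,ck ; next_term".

  a_2 = 0·4 + -1·1 = -1
  a_3 = 0·-1 + -1·4 = -4
  a_4 = 0·-4 + -1·-1 = 1
  a_5 = 0·1 + -1·-4 = 4
  a_6 = 0·4 + -1·1 = -1

0,-1 ; -1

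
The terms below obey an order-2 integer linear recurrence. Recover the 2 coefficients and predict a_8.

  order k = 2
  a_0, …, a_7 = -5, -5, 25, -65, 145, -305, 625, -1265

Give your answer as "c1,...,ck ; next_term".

  a_2 = -3·-5 + -2·-5 = 25
  a_3 = -3·25 + -2·-5 = -65
  a_4 = -3·-65 + -2·25 = 145
  a_5 = -3·145 + -2·-65 = -305
  a_6 = -3·-305 + -2·145 = 625
  a_7 = -3·625 + -2·-305 = -1265
  a_8 = -3·-1265 + -2·625 = 2545

-3,-2 ; 2545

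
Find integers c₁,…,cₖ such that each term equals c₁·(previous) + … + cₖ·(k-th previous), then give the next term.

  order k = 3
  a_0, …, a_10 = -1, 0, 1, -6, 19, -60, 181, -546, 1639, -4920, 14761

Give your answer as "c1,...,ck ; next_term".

-3,1,3 ; -44286

  a_3 = -3·1 + 1·0 + 3·-1 = -6
  a_4 = -3·-6 + 1·1 + 3·0 = 19
  a_5 = -3·19 + 1·-6 + 3·1 = -60
  a_6 = -3·-60 + 1·19 + 3·-6 = 181
  a_7 = -3·181 + 1·-60 + 3·19 = -546
  a_8 = -3·-546 + 1·181 + 3·-60 = 1639
  a_9 = -3·1639 + 1·-546 + 3·181 = -4920
  a_10 = -3·-4920 + 1·1639 + 3·-546 = 14761
  a_11 = -3·14761 + 1·-4920 + 3·1639 = -44286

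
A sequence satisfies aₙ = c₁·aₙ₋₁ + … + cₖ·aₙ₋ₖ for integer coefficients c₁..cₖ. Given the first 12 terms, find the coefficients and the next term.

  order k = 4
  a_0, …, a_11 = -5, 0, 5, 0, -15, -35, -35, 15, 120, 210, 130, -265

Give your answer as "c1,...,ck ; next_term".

2,-2,-1,1 ; -880

  a_4 = 2·0 + -2·5 + -1·0 + 1·-5 = -15
  a_5 = 2·-15 + -2·0 + -1·5 + 1·0 = -35
  a_6 = 2·-35 + -2·-15 + -1·0 + 1·5 = -35
  a_7 = 2·-35 + -2·-35 + -1·-15 + 1·0 = 15
  a_8 = 2·15 + -2·-35 + -1·-35 + 1·-15 = 120
  a_9 = 2·120 + -2·15 + -1·-35 + 1·-35 = 210
  a_10 = 2·210 + -2·120 + -1·15 + 1·-35 = 130
  a_11 = 2·130 + -2·210 + -1·120 + 1·15 = -265
  a_12 = 2·-265 + -2·130 + -1·210 + 1·120 = -880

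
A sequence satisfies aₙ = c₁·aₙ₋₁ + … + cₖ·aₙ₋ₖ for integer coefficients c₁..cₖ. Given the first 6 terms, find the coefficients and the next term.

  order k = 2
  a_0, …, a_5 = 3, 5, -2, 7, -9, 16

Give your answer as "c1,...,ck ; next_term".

  a_2 = -1·5 + 1·3 = -2
  a_3 = -1·-2 + 1·5 = 7
  a_4 = -1·7 + 1·-2 = -9
  a_5 = -1·-9 + 1·7 = 16
  a_6 = -1·16 + 1·-9 = -25

-1,1 ; -25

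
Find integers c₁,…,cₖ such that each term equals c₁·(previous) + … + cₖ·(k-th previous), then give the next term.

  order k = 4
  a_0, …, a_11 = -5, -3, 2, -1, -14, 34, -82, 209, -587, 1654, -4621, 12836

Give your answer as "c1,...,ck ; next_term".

-3,-1,0,3 ; -35648

  a_4 = -3·-1 + -1·2 + 0·-3 + 3·-5 = -14
  a_5 = -3·-14 + -1·-1 + 0·2 + 3·-3 = 34
  a_6 = -3·34 + -1·-14 + 0·-1 + 3·2 = -82
  a_7 = -3·-82 + -1·34 + 0·-14 + 3·-1 = 209
  a_8 = -3·209 + -1·-82 + 0·34 + 3·-14 = -587
  a_9 = -3·-587 + -1·209 + 0·-82 + 3·34 = 1654
  a_10 = -3·1654 + -1·-587 + 0·209 + 3·-82 = -4621
  a_11 = -3·-4621 + -1·1654 + 0·-587 + 3·209 = 12836
  a_12 = -3·12836 + -1·-4621 + 0·1654 + 3·-587 = -35648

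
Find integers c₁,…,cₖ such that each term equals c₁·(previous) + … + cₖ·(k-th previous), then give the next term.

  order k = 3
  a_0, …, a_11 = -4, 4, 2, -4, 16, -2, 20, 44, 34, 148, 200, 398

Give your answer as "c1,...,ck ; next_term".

0,2,3 ; 844

  a_3 = 0·2 + 2·4 + 3·-4 = -4
  a_4 = 0·-4 + 2·2 + 3·4 = 16
  a_5 = 0·16 + 2·-4 + 3·2 = -2
  a_6 = 0·-2 + 2·16 + 3·-4 = 20
  a_7 = 0·20 + 2·-2 + 3·16 = 44
  a_8 = 0·44 + 2·20 + 3·-2 = 34
  a_9 = 0·34 + 2·44 + 3·20 = 148
  a_10 = 0·148 + 2·34 + 3·44 = 200
  a_11 = 0·200 + 2·148 + 3·34 = 398
  a_12 = 0·398 + 2·200 + 3·148 = 844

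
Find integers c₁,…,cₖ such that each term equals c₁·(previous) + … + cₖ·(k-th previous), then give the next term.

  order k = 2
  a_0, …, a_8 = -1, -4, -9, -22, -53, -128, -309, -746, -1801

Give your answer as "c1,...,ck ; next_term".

  a_2 = 2·-4 + 1·-1 = -9
  a_3 = 2·-9 + 1·-4 = -22
  a_4 = 2·-22 + 1·-9 = -53
  a_5 = 2·-53 + 1·-22 = -128
  a_6 = 2·-128 + 1·-53 = -309
  a_7 = 2·-309 + 1·-128 = -746
  a_8 = 2·-746 + 1·-309 = -1801
  a_9 = 2·-1801 + 1·-746 = -4348

2,1 ; -4348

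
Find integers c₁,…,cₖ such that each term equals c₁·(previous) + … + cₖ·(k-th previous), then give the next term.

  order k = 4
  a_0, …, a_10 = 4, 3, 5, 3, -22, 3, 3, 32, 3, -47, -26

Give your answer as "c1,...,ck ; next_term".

-1,-1,-2,-2 ; 3

  a_4 = -1·3 + -1·5 + -2·3 + -2·4 = -22
  a_5 = -1·-22 + -1·3 + -2·5 + -2·3 = 3
  a_6 = -1·3 + -1·-22 + -2·3 + -2·5 = 3
  a_7 = -1·3 + -1·3 + -2·-22 + -2·3 = 32
  a_8 = -1·32 + -1·3 + -2·3 + -2·-22 = 3
  a_9 = -1·3 + -1·32 + -2·3 + -2·3 = -47
  a_10 = -1·-47 + -1·3 + -2·32 + -2·3 = -26
  a_11 = -1·-26 + -1·-47 + -2·3 + -2·32 = 3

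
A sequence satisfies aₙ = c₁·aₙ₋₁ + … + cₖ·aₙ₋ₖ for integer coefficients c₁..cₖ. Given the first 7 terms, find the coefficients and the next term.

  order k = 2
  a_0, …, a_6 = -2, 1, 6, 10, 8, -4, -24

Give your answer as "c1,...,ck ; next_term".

2,-2 ; -40

  a_2 = 2·1 + -2·-2 = 6
  a_3 = 2·6 + -2·1 = 10
  a_4 = 2·10 + -2·6 = 8
  a_5 = 2·8 + -2·10 = -4
  a_6 = 2·-4 + -2·8 = -24
  a_7 = 2·-24 + -2·-4 = -40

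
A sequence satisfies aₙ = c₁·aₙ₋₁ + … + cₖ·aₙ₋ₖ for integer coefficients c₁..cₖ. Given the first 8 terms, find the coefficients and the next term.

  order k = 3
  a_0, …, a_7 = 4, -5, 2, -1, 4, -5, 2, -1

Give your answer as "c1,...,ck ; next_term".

  a_3 = -1·2 + -1·-5 + -1·4 = -1
  a_4 = -1·-1 + -1·2 + -1·-5 = 4
  a_5 = -1·4 + -1·-1 + -1·2 = -5
  a_6 = -1·-5 + -1·4 + -1·-1 = 2
  a_7 = -1·2 + -1·-5 + -1·4 = -1
  a_8 = -1·-1 + -1·2 + -1·-5 = 4

-1,-1,-1 ; 4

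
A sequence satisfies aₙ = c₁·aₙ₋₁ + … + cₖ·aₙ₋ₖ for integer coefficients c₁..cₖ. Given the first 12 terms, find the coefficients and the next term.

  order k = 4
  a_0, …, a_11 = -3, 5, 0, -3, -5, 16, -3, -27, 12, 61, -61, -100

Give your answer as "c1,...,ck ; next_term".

  a_4 = -1·-3 + -2·0 + -1·5 + 1·-3 = -5
  a_5 = -1·-5 + -2·-3 + -1·0 + 1·5 = 16
  a_6 = -1·16 + -2·-5 + -1·-3 + 1·0 = -3
  a_7 = -1·-3 + -2·16 + -1·-5 + 1·-3 = -27
  a_8 = -1·-27 + -2·-3 + -1·16 + 1·-5 = 12
  a_9 = -1·12 + -2·-27 + -1·-3 + 1·16 = 61
  a_10 = -1·61 + -2·12 + -1·-27 + 1·-3 = -61
  a_11 = -1·-61 + -2·61 + -1·12 + 1·-27 = -100
  a_12 = -1·-100 + -2·-61 + -1·61 + 1·12 = 173

-1,-2,-1,1 ; 173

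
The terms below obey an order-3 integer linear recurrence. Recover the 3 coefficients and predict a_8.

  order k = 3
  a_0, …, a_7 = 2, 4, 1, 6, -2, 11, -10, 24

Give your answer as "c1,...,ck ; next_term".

  a_3 = 0·1 + 2·4 + -1·2 = 6
  a_4 = 0·6 + 2·1 + -1·4 = -2
  a_5 = 0·-2 + 2·6 + -1·1 = 11
  a_6 = 0·11 + 2·-2 + -1·6 = -10
  a_7 = 0·-10 + 2·11 + -1·-2 = 24
  a_8 = 0·24 + 2·-10 + -1·11 = -31

0,2,-1 ; -31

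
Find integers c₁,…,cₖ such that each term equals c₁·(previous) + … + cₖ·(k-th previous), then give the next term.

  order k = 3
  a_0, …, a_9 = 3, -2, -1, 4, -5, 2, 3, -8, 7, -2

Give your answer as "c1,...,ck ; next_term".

0,1,2 ; -9

  a_3 = 0·-1 + 1·-2 + 2·3 = 4
  a_4 = 0·4 + 1·-1 + 2·-2 = -5
  a_5 = 0·-5 + 1·4 + 2·-1 = 2
  a_6 = 0·2 + 1·-5 + 2·4 = 3
  a_7 = 0·3 + 1·2 + 2·-5 = -8
  a_8 = 0·-8 + 1·3 + 2·2 = 7
  a_9 = 0·7 + 1·-8 + 2·3 = -2
  a_10 = 0·-2 + 1·7 + 2·-8 = -9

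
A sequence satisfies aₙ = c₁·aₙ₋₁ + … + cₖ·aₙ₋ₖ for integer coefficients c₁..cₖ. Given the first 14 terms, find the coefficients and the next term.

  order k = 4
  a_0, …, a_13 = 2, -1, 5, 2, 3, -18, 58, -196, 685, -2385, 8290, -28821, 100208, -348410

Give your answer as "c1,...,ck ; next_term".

  a_4 = -3·2 + 1·5 + -2·-1 + 1·2 = 3
  a_5 = -3·3 + 1·2 + -2·5 + 1·-1 = -18
  a_6 = -3·-18 + 1·3 + -2·2 + 1·5 = 58
  a_7 = -3·58 + 1·-18 + -2·3 + 1·2 = -196
  a_8 = -3·-196 + 1·58 + -2·-18 + 1·3 = 685
  a_9 = -3·685 + 1·-196 + -2·58 + 1·-18 = -2385
  a_10 = -3·-2385 + 1·685 + -2·-196 + 1·58 = 8290
  a_11 = -3·8290 + 1·-2385 + -2·685 + 1·-196 = -28821
  a_12 = -3·-28821 + 1·8290 + -2·-2385 + 1·685 = 100208
  a_13 = -3·100208 + 1·-28821 + -2·8290 + 1·-2385 = -348410
  a_14 = -3·-348410 + 1·100208 + -2·-28821 + 1·8290 = 1211370

-3,1,-2,1 ; 1211370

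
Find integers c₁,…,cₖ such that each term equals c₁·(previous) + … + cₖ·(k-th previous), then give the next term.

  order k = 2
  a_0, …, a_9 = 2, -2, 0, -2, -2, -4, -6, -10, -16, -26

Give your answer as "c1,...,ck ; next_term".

  a_2 = 1·-2 + 1·2 = 0
  a_3 = 1·0 + 1·-2 = -2
  a_4 = 1·-2 + 1·0 = -2
  a_5 = 1·-2 + 1·-2 = -4
  a_6 = 1·-4 + 1·-2 = -6
  a_7 = 1·-6 + 1·-4 = -10
  a_8 = 1·-10 + 1·-6 = -16
  a_9 = 1·-16 + 1·-10 = -26
  a_10 = 1·-26 + 1·-16 = -42

1,1 ; -42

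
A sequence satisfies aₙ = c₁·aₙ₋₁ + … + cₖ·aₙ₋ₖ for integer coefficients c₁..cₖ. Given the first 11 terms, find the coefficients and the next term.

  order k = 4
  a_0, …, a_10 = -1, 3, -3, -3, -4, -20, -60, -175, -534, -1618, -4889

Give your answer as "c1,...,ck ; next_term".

  a_4 = 2·-3 + 2·-3 + 3·3 + 1·-1 = -4
  a_5 = 2·-4 + 2·-3 + 3·-3 + 1·3 = -20
  a_6 = 2·-20 + 2·-4 + 3·-3 + 1·-3 = -60
  a_7 = 2·-60 + 2·-20 + 3·-4 + 1·-3 = -175
  a_8 = 2·-175 + 2·-60 + 3·-20 + 1·-4 = -534
  a_9 = 2·-534 + 2·-175 + 3·-60 + 1·-20 = -1618
  a_10 = 2·-1618 + 2·-534 + 3·-175 + 1·-60 = -4889
  a_11 = 2·-4889 + 2·-1618 + 3·-534 + 1·-175 = -14791

2,2,3,1 ; -14791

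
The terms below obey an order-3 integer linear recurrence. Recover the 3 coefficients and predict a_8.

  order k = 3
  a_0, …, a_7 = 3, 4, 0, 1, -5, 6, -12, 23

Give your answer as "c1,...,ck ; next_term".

  a_3 = -1·0 + 1·4 + -1·3 = 1
  a_4 = -1·1 + 1·0 + -1·4 = -5
  a_5 = -1·-5 + 1·1 + -1·0 = 6
  a_6 = -1·6 + 1·-5 + -1·1 = -12
  a_7 = -1·-12 + 1·6 + -1·-5 = 23
  a_8 = -1·23 + 1·-12 + -1·6 = -41

-1,1,-1 ; -41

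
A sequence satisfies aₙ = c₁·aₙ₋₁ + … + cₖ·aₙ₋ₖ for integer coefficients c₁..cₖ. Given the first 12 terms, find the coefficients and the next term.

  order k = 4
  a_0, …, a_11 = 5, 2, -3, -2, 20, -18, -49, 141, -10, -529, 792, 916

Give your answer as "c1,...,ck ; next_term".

  a_4 = -1·-2 + -3·-3 + 2·2 + 1·5 = 20
  a_5 = -1·20 + -3·-2 + 2·-3 + 1·2 = -18
  a_6 = -1·-18 + -3·20 + 2·-2 + 1·-3 = -49
  a_7 = -1·-49 + -3·-18 + 2·20 + 1·-2 = 141
  a_8 = -1·141 + -3·-49 + 2·-18 + 1·20 = -10
  a_9 = -1·-10 + -3·141 + 2·-49 + 1·-18 = -529
  a_10 = -1·-529 + -3·-10 + 2·141 + 1·-49 = 792
  a_11 = -1·792 + -3·-529 + 2·-10 + 1·141 = 916
  a_12 = -1·916 + -3·792 + 2·-529 + 1·-10 = -4360

-1,-3,2,1 ; -4360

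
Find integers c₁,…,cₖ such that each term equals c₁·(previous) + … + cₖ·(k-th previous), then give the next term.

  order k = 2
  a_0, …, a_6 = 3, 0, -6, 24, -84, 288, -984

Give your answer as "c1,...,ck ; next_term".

  a_2 = -4·0 + -2·3 = -6
  a_3 = -4·-6 + -2·0 = 24
  a_4 = -4·24 + -2·-6 = -84
  a_5 = -4·-84 + -2·24 = 288
  a_6 = -4·288 + -2·-84 = -984
  a_7 = -4·-984 + -2·288 = 3360

-4,-2 ; 3360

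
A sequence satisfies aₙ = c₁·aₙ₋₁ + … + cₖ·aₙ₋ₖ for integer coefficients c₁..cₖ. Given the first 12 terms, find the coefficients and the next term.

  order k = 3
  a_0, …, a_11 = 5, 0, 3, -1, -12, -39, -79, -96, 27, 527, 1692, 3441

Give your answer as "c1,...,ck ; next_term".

3,-3,-2 ; 4193

  a_3 = 3·3 + -3·0 + -2·5 = -1
  a_4 = 3·-1 + -3·3 + -2·0 = -12
  a_5 = 3·-12 + -3·-1 + -2·3 = -39
  a_6 = 3·-39 + -3·-12 + -2·-1 = -79
  a_7 = 3·-79 + -3·-39 + -2·-12 = -96
  a_8 = 3·-96 + -3·-79 + -2·-39 = 27
  a_9 = 3·27 + -3·-96 + -2·-79 = 527
  a_10 = 3·527 + -3·27 + -2·-96 = 1692
  a_11 = 3·1692 + -3·527 + -2·27 = 3441
  a_12 = 3·3441 + -3·1692 + -2·527 = 4193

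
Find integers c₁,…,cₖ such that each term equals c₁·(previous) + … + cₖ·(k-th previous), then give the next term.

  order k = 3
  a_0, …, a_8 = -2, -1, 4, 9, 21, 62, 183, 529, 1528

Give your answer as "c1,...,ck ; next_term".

  a_3 = 3·4 + -1·-1 + 2·-2 = 9
  a_4 = 3·9 + -1·4 + 2·-1 = 21
  a_5 = 3·21 + -1·9 + 2·4 = 62
  a_6 = 3·62 + -1·21 + 2·9 = 183
  a_7 = 3·183 + -1·62 + 2·21 = 529
  a_8 = 3·529 + -1·183 + 2·62 = 1528
  a_9 = 3·1528 + -1·529 + 2·183 = 4421

3,-1,2 ; 4421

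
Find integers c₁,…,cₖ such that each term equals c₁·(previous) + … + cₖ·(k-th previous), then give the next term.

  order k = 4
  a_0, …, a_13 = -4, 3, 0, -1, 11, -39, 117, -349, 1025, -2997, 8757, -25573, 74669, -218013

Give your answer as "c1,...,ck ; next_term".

  a_4 = -3·-1 + 0·0 + 0·3 + -2·-4 = 11
  a_5 = -3·11 + 0·-1 + 0·0 + -2·3 = -39
  a_6 = -3·-39 + 0·11 + 0·-1 + -2·0 = 117
  a_7 = -3·117 + 0·-39 + 0·11 + -2·-1 = -349
  a_8 = -3·-349 + 0·117 + 0·-39 + -2·11 = 1025
  a_9 = -3·1025 + 0·-349 + 0·117 + -2·-39 = -2997
  a_10 = -3·-2997 + 0·1025 + 0·-349 + -2·117 = 8757
  a_11 = -3·8757 + 0·-2997 + 0·1025 + -2·-349 = -25573
  a_12 = -3·-25573 + 0·8757 + 0·-2997 + -2·1025 = 74669
  a_13 = -3·74669 + 0·-25573 + 0·8757 + -2·-2997 = -218013
  a_14 = -3·-218013 + 0·74669 + 0·-25573 + -2·8757 = 636525

-3,0,0,-2 ; 636525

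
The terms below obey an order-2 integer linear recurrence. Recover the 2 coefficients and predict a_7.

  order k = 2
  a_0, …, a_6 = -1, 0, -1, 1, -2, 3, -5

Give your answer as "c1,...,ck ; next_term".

  a_2 = -1·0 + 1·-1 = -1
  a_3 = -1·-1 + 1·0 = 1
  a_4 = -1·1 + 1·-1 = -2
  a_5 = -1·-2 + 1·1 = 3
  a_6 = -1·3 + 1·-2 = -5
  a_7 = -1·-5 + 1·3 = 8

-1,1 ; 8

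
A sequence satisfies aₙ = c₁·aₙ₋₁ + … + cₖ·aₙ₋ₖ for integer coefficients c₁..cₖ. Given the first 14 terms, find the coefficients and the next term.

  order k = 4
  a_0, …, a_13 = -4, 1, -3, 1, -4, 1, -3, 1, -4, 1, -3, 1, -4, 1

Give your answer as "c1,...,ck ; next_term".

0,0,0,1 ; -3

  a_4 = 0·1 + 0·-3 + 0·1 + 1·-4 = -4
  a_5 = 0·-4 + 0·1 + 0·-3 + 1·1 = 1
  a_6 = 0·1 + 0·-4 + 0·1 + 1·-3 = -3
  a_7 = 0·-3 + 0·1 + 0·-4 + 1·1 = 1
  a_8 = 0·1 + 0·-3 + 0·1 + 1·-4 = -4
  a_9 = 0·-4 + 0·1 + 0·-3 + 1·1 = 1
  a_10 = 0·1 + 0·-4 + 0·1 + 1·-3 = -3
  a_11 = 0·-3 + 0·1 + 0·-4 + 1·1 = 1
  a_12 = 0·1 + 0·-3 + 0·1 + 1·-4 = -4
  a_13 = 0·-4 + 0·1 + 0·-3 + 1·1 = 1
  a_14 = 0·1 + 0·-4 + 0·1 + 1·-3 = -3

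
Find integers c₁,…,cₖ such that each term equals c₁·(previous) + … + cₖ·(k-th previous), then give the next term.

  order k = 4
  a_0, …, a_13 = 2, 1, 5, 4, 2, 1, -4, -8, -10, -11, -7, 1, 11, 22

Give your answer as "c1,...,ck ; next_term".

1,0,0,-1 ; 29

  a_4 = 1·4 + 0·5 + 0·1 + -1·2 = 2
  a_5 = 1·2 + 0·4 + 0·5 + -1·1 = 1
  a_6 = 1·1 + 0·2 + 0·4 + -1·5 = -4
  a_7 = 1·-4 + 0·1 + 0·2 + -1·4 = -8
  a_8 = 1·-8 + 0·-4 + 0·1 + -1·2 = -10
  a_9 = 1·-10 + 0·-8 + 0·-4 + -1·1 = -11
  a_10 = 1·-11 + 0·-10 + 0·-8 + -1·-4 = -7
  a_11 = 1·-7 + 0·-11 + 0·-10 + -1·-8 = 1
  a_12 = 1·1 + 0·-7 + 0·-11 + -1·-10 = 11
  a_13 = 1·11 + 0·1 + 0·-7 + -1·-11 = 22
  a_14 = 1·22 + 0·11 + 0·1 + -1·-7 = 29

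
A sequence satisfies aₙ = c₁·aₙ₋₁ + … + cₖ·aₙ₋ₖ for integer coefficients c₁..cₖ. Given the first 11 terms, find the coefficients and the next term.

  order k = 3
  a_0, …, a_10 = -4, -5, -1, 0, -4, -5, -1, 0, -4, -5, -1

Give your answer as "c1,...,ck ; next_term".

  a_3 = 1·-1 + -1·-5 + 1·-4 = 0
  a_4 = 1·0 + -1·-1 + 1·-5 = -4
  a_5 = 1·-4 + -1·0 + 1·-1 = -5
  a_6 = 1·-5 + -1·-4 + 1·0 = -1
  a_7 = 1·-1 + -1·-5 + 1·-4 = 0
  a_8 = 1·0 + -1·-1 + 1·-5 = -4
  a_9 = 1·-4 + -1·0 + 1·-1 = -5
  a_10 = 1·-5 + -1·-4 + 1·0 = -1
  a_11 = 1·-1 + -1·-5 + 1·-4 = 0

1,-1,1 ; 0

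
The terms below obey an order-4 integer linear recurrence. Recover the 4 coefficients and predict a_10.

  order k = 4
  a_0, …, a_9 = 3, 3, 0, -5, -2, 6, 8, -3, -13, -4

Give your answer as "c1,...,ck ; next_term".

  a_4 = 1·-5 + -1·0 + 0·3 + 1·3 = -2
  a_5 = 1·-2 + -1·-5 + 0·0 + 1·3 = 6
  a_6 = 1·6 + -1·-2 + 0·-5 + 1·0 = 8
  a_7 = 1·8 + -1·6 + 0·-2 + 1·-5 = -3
  a_8 = 1·-3 + -1·8 + 0·6 + 1·-2 = -13
  a_9 = 1·-13 + -1·-3 + 0·8 + 1·6 = -4
  a_10 = 1·-4 + -1·-13 + 0·-3 + 1·8 = 17

1,-1,0,1 ; 17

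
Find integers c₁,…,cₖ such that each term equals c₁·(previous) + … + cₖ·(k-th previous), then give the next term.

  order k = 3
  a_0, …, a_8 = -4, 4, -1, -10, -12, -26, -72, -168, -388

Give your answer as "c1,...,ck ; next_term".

  a_3 = 2·-1 + 0·4 + 2·-4 = -10
  a_4 = 2·-10 + 0·-1 + 2·4 = -12
  a_5 = 2·-12 + 0·-10 + 2·-1 = -26
  a_6 = 2·-26 + 0·-12 + 2·-10 = -72
  a_7 = 2·-72 + 0·-26 + 2·-12 = -168
  a_8 = 2·-168 + 0·-72 + 2·-26 = -388
  a_9 = 2·-388 + 0·-168 + 2·-72 = -920

2,0,2 ; -920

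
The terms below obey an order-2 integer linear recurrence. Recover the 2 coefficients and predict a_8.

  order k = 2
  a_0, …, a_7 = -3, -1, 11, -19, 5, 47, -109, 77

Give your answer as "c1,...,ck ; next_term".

-2,-3 ; 173

  a_2 = -2·-1 + -3·-3 = 11
  a_3 = -2·11 + -3·-1 = -19
  a_4 = -2·-19 + -3·11 = 5
  a_5 = -2·5 + -3·-19 = 47
  a_6 = -2·47 + -3·5 = -109
  a_7 = -2·-109 + -3·47 = 77
  a_8 = -2·77 + -3·-109 = 173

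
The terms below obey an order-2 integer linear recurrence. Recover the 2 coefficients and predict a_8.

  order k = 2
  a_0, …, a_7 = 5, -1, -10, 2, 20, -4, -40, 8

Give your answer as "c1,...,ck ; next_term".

  a_2 = 0·-1 + -2·5 = -10
  a_3 = 0·-10 + -2·-1 = 2
  a_4 = 0·2 + -2·-10 = 20
  a_5 = 0·20 + -2·2 = -4
  a_6 = 0·-4 + -2·20 = -40
  a_7 = 0·-40 + -2·-4 = 8
  a_8 = 0·8 + -2·-40 = 80

0,-2 ; 80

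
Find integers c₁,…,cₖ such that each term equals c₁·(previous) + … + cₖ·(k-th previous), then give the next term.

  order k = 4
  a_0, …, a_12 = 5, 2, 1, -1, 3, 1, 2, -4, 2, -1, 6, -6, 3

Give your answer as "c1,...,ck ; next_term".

  a_4 = 0·-1 + 0·1 + -1·2 + 1·5 = 3
  a_5 = 0·3 + 0·-1 + -1·1 + 1·2 = 1
  a_6 = 0·1 + 0·3 + -1·-1 + 1·1 = 2
  a_7 = 0·2 + 0·1 + -1·3 + 1·-1 = -4
  a_8 = 0·-4 + 0·2 + -1·1 + 1·3 = 2
  a_9 = 0·2 + 0·-4 + -1·2 + 1·1 = -1
  a_10 = 0·-1 + 0·2 + -1·-4 + 1·2 = 6
  a_11 = 0·6 + 0·-1 + -1·2 + 1·-4 = -6
  a_12 = 0·-6 + 0·6 + -1·-1 + 1·2 = 3
  a_13 = 0·3 + 0·-6 + -1·6 + 1·-1 = -7

0,0,-1,1 ; -7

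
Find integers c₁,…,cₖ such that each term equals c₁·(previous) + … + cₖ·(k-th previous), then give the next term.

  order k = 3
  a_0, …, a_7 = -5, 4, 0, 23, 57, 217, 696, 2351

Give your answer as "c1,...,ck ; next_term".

3,2,-3 ; 7794

  a_3 = 3·0 + 2·4 + -3·-5 = 23
  a_4 = 3·23 + 2·0 + -3·4 = 57
  a_5 = 3·57 + 2·23 + -3·0 = 217
  a_6 = 3·217 + 2·57 + -3·23 = 696
  a_7 = 3·696 + 2·217 + -3·57 = 2351
  a_8 = 3·2351 + 2·696 + -3·217 = 7794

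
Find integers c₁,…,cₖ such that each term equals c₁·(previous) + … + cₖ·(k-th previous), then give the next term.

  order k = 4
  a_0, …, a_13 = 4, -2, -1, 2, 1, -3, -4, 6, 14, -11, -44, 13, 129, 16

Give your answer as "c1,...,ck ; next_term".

0,-3,-1,-1 ; -356

  a_4 = 0·2 + -3·-1 + -1·-2 + -1·4 = 1
  a_5 = 0·1 + -3·2 + -1·-1 + -1·-2 = -3
  a_6 = 0·-3 + -3·1 + -1·2 + -1·-1 = -4
  a_7 = 0·-4 + -3·-3 + -1·1 + -1·2 = 6
  a_8 = 0·6 + -3·-4 + -1·-3 + -1·1 = 14
  a_9 = 0·14 + -3·6 + -1·-4 + -1·-3 = -11
  a_10 = 0·-11 + -3·14 + -1·6 + -1·-4 = -44
  a_11 = 0·-44 + -3·-11 + -1·14 + -1·6 = 13
  a_12 = 0·13 + -3·-44 + -1·-11 + -1·14 = 129
  a_13 = 0·129 + -3·13 + -1·-44 + -1·-11 = 16
  a_14 = 0·16 + -3·129 + -1·13 + -1·-44 = -356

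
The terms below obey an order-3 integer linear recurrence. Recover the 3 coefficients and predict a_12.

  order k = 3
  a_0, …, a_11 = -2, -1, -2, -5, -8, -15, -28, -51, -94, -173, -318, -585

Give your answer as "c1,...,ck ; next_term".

  a_3 = 1·-2 + 1·-1 + 1·-2 = -5
  a_4 = 1·-5 + 1·-2 + 1·-1 = -8
  a_5 = 1·-8 + 1·-5 + 1·-2 = -15
  a_6 = 1·-15 + 1·-8 + 1·-5 = -28
  a_7 = 1·-28 + 1·-15 + 1·-8 = -51
  a_8 = 1·-51 + 1·-28 + 1·-15 = -94
  a_9 = 1·-94 + 1·-51 + 1·-28 = -173
  a_10 = 1·-173 + 1·-94 + 1·-51 = -318
  a_11 = 1·-318 + 1·-173 + 1·-94 = -585
  a_12 = 1·-585 + 1·-318 + 1·-173 = -1076

1,1,1 ; -1076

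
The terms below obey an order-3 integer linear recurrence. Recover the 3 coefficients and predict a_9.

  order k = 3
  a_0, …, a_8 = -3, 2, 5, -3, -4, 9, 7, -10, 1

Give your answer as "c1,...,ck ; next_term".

1,-1,2 ; 25

  a_3 = 1·5 + -1·2 + 2·-3 = -3
  a_4 = 1·-3 + -1·5 + 2·2 = -4
  a_5 = 1·-4 + -1·-3 + 2·5 = 9
  a_6 = 1·9 + -1·-4 + 2·-3 = 7
  a_7 = 1·7 + -1·9 + 2·-4 = -10
  a_8 = 1·-10 + -1·7 + 2·9 = 1
  a_9 = 1·1 + -1·-10 + 2·7 = 25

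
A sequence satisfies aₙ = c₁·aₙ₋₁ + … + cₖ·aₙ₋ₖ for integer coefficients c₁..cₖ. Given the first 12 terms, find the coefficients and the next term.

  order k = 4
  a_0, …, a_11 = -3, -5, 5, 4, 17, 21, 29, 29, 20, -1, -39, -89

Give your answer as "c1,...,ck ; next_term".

1,1,-1,-1 ; -147

  a_4 = 1·4 + 1·5 + -1·-5 + -1·-3 = 17
  a_5 = 1·17 + 1·4 + -1·5 + -1·-5 = 21
  a_6 = 1·21 + 1·17 + -1·4 + -1·5 = 29
  a_7 = 1·29 + 1·21 + -1·17 + -1·4 = 29
  a_8 = 1·29 + 1·29 + -1·21 + -1·17 = 20
  a_9 = 1·20 + 1·29 + -1·29 + -1·21 = -1
  a_10 = 1·-1 + 1·20 + -1·29 + -1·29 = -39
  a_11 = 1·-39 + 1·-1 + -1·20 + -1·29 = -89
  a_12 = 1·-89 + 1·-39 + -1·-1 + -1·20 = -147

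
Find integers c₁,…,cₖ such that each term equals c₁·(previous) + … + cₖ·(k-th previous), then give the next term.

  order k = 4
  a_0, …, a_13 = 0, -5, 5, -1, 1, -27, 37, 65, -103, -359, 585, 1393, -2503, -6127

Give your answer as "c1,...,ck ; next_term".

  a_4 = -1·-1 + -4·5 + -4·-5 + 2·0 = 1
  a_5 = -1·1 + -4·-1 + -4·5 + 2·-5 = -27
  a_6 = -1·-27 + -4·1 + -4·-1 + 2·5 = 37
  a_7 = -1·37 + -4·-27 + -4·1 + 2·-1 = 65
  a_8 = -1·65 + -4·37 + -4·-27 + 2·1 = -103
  a_9 = -1·-103 + -4·65 + -4·37 + 2·-27 = -359
  a_10 = -1·-359 + -4·-103 + -4·65 + 2·37 = 585
  a_11 = -1·585 + -4·-359 + -4·-103 + 2·65 = 1393
  a_12 = -1·1393 + -4·585 + -4·-359 + 2·-103 = -2503
  a_13 = -1·-2503 + -4·1393 + -4·585 + 2·-359 = -6127
  a_14 = -1·-6127 + -4·-2503 + -4·1393 + 2·585 = 11737

-1,-4,-4,2 ; 11737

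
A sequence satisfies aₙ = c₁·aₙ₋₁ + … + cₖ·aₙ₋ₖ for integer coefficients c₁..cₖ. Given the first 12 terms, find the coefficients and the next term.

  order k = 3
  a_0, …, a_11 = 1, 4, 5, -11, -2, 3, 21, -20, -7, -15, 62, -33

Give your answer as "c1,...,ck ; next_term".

-1,-1,-2 ; 1

  a_3 = -1·5 + -1·4 + -2·1 = -11
  a_4 = -1·-11 + -1·5 + -2·4 = -2
  a_5 = -1·-2 + -1·-11 + -2·5 = 3
  a_6 = -1·3 + -1·-2 + -2·-11 = 21
  a_7 = -1·21 + -1·3 + -2·-2 = -20
  a_8 = -1·-20 + -1·21 + -2·3 = -7
  a_9 = -1·-7 + -1·-20 + -2·21 = -15
  a_10 = -1·-15 + -1·-7 + -2·-20 = 62
  a_11 = -1·62 + -1·-15 + -2·-7 = -33
  a_12 = -1·-33 + -1·62 + -2·-15 = 1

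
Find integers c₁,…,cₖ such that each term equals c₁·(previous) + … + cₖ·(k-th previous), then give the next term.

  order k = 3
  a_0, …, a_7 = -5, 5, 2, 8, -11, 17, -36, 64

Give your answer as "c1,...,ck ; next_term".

-1,1,-1 ; -117

  a_3 = -1·2 + 1·5 + -1·-5 = 8
  a_4 = -1·8 + 1·2 + -1·5 = -11
  a_5 = -1·-11 + 1·8 + -1·2 = 17
  a_6 = -1·17 + 1·-11 + -1·8 = -36
  a_7 = -1·-36 + 1·17 + -1·-11 = 64
  a_8 = -1·64 + 1·-36 + -1·17 = -117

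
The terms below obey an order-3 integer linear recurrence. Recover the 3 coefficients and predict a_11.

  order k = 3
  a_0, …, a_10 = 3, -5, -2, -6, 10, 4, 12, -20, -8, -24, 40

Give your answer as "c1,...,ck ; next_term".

0,0,-2 ; 16

  a_3 = 0·-2 + 0·-5 + -2·3 = -6
  a_4 = 0·-6 + 0·-2 + -2·-5 = 10
  a_5 = 0·10 + 0·-6 + -2·-2 = 4
  a_6 = 0·4 + 0·10 + -2·-6 = 12
  a_7 = 0·12 + 0·4 + -2·10 = -20
  a_8 = 0·-20 + 0·12 + -2·4 = -8
  a_9 = 0·-8 + 0·-20 + -2·12 = -24
  a_10 = 0·-24 + 0·-8 + -2·-20 = 40
  a_11 = 0·40 + 0·-24 + -2·-8 = 16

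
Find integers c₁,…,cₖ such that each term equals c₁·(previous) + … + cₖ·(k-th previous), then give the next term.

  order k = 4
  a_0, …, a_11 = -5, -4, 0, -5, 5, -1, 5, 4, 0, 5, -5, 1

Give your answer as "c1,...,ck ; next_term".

0,1,0,-1 ; -5

  a_4 = 0·-5 + 1·0 + 0·-4 + -1·-5 = 5
  a_5 = 0·5 + 1·-5 + 0·0 + -1·-4 = -1
  a_6 = 0·-1 + 1·5 + 0·-5 + -1·0 = 5
  a_7 = 0·5 + 1·-1 + 0·5 + -1·-5 = 4
  a_8 = 0·4 + 1·5 + 0·-1 + -1·5 = 0
  a_9 = 0·0 + 1·4 + 0·5 + -1·-1 = 5
  a_10 = 0·5 + 1·0 + 0·4 + -1·5 = -5
  a_11 = 0·-5 + 1·5 + 0·0 + -1·4 = 1
  a_12 = 0·1 + 1·-5 + 0·5 + -1·0 = -5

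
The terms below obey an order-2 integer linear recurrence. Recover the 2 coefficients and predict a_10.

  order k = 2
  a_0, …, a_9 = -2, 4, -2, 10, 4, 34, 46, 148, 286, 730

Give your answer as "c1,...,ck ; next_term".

1,3 ; 1588

  a_2 = 1·4 + 3·-2 = -2
  a_3 = 1·-2 + 3·4 = 10
  a_4 = 1·10 + 3·-2 = 4
  a_5 = 1·4 + 3·10 = 34
  a_6 = 1·34 + 3·4 = 46
  a_7 = 1·46 + 3·34 = 148
  a_8 = 1·148 + 3·46 = 286
  a_9 = 1·286 + 3·148 = 730
  a_10 = 1·730 + 3·286 = 1588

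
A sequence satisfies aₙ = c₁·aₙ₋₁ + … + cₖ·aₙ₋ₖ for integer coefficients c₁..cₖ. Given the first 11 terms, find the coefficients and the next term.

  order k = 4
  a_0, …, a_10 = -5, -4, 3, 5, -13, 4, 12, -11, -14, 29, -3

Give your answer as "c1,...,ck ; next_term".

  a_4 = -1·5 + -1·3 + 0·-4 + 1·-5 = -13
  a_5 = -1·-13 + -1·5 + 0·3 + 1·-4 = 4
  a_6 = -1·4 + -1·-13 + 0·5 + 1·3 = 12
  a_7 = -1·12 + -1·4 + 0·-13 + 1·5 = -11
  a_8 = -1·-11 + -1·12 + 0·4 + 1·-13 = -14
  a_9 = -1·-14 + -1·-11 + 0·12 + 1·4 = 29
  a_10 = -1·29 + -1·-14 + 0·-11 + 1·12 = -3
  a_11 = -1·-3 + -1·29 + 0·-14 + 1·-11 = -37

-1,-1,0,1 ; -37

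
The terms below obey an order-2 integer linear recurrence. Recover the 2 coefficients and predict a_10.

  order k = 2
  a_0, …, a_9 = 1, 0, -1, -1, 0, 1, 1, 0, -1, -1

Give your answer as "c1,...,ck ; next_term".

1,-1 ; 0

  a_2 = 1·0 + -1·1 = -1
  a_3 = 1·-1 + -1·0 = -1
  a_4 = 1·-1 + -1·-1 = 0
  a_5 = 1·0 + -1·-1 = 1
  a_6 = 1·1 + -1·0 = 1
  a_7 = 1·1 + -1·1 = 0
  a_8 = 1·0 + -1·1 = -1
  a_9 = 1·-1 + -1·0 = -1
  a_10 = 1·-1 + -1·-1 = 0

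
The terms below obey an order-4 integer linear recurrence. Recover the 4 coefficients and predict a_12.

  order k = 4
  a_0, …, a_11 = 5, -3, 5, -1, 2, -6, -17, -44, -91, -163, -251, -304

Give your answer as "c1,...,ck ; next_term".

  a_4 = 2·-1 + 1·5 + -3·-3 + -2·5 = 2
  a_5 = 2·2 + 1·-1 + -3·5 + -2·-3 = -6
  a_6 = 2·-6 + 1·2 + -3·-1 + -2·5 = -17
  a_7 = 2·-17 + 1·-6 + -3·2 + -2·-1 = -44
  a_8 = 2·-44 + 1·-17 + -3·-6 + -2·2 = -91
  a_9 = 2·-91 + 1·-44 + -3·-17 + -2·-6 = -163
  a_10 = 2·-163 + 1·-91 + -3·-44 + -2·-17 = -251
  a_11 = 2·-251 + 1·-163 + -3·-91 + -2·-44 = -304
  a_12 = 2·-304 + 1·-251 + -3·-163 + -2·-91 = -188

2,1,-3,-2 ; -188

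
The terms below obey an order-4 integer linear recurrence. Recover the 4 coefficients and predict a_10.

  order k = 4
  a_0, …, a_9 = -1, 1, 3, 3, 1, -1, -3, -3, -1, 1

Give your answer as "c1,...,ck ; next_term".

  a_4 = 0·3 + 0·3 + 0·1 + -1·-1 = 1
  a_5 = 0·1 + 0·3 + 0·3 + -1·1 = -1
  a_6 = 0·-1 + 0·1 + 0·3 + -1·3 = -3
  a_7 = 0·-3 + 0·-1 + 0·1 + -1·3 = -3
  a_8 = 0·-3 + 0·-3 + 0·-1 + -1·1 = -1
  a_9 = 0·-1 + 0·-3 + 0·-3 + -1·-1 = 1
  a_10 = 0·1 + 0·-1 + 0·-3 + -1·-3 = 3

0,0,0,-1 ; 3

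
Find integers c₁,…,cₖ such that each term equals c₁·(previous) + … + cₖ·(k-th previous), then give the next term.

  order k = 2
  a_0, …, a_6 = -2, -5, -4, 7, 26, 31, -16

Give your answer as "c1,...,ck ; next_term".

  a_2 = 2·-5 + -3·-2 = -4
  a_3 = 2·-4 + -3·-5 = 7
  a_4 = 2·7 + -3·-4 = 26
  a_5 = 2·26 + -3·7 = 31
  a_6 = 2·31 + -3·26 = -16
  a_7 = 2·-16 + -3·31 = -125

2,-3 ; -125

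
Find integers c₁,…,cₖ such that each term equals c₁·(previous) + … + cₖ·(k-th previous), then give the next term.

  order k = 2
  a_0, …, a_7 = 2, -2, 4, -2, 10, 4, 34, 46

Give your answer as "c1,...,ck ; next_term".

  a_2 = 1·-2 + 3·2 = 4
  a_3 = 1·4 + 3·-2 = -2
  a_4 = 1·-2 + 3·4 = 10
  a_5 = 1·10 + 3·-2 = 4
  a_6 = 1·4 + 3·10 = 34
  a_7 = 1·34 + 3·4 = 46
  a_8 = 1·46 + 3·34 = 148

1,3 ; 148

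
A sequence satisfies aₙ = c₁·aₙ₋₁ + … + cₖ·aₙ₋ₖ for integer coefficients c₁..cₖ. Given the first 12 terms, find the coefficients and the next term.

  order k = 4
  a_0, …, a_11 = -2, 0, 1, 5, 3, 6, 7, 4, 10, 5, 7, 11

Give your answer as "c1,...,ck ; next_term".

0,1,1,-1 ; 2

  a_4 = 0·5 + 1·1 + 1·0 + -1·-2 = 3
  a_5 = 0·3 + 1·5 + 1·1 + -1·0 = 6
  a_6 = 0·6 + 1·3 + 1·5 + -1·1 = 7
  a_7 = 0·7 + 1·6 + 1·3 + -1·5 = 4
  a_8 = 0·4 + 1·7 + 1·6 + -1·3 = 10
  a_9 = 0·10 + 1·4 + 1·7 + -1·6 = 5
  a_10 = 0·5 + 1·10 + 1·4 + -1·7 = 7
  a_11 = 0·7 + 1·5 + 1·10 + -1·4 = 11
  a_12 = 0·11 + 1·7 + 1·5 + -1·10 = 2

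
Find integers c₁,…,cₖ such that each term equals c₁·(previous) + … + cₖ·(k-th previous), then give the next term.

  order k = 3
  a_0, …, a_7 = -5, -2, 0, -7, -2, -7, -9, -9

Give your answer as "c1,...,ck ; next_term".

  a_3 = 0·0 + 1·-2 + 1·-5 = -7
  a_4 = 0·-7 + 1·0 + 1·-2 = -2
  a_5 = 0·-2 + 1·-7 + 1·0 = -7
  a_6 = 0·-7 + 1·-2 + 1·-7 = -9
  a_7 = 0·-9 + 1·-7 + 1·-2 = -9
  a_8 = 0·-9 + 1·-9 + 1·-7 = -16

0,1,1 ; -16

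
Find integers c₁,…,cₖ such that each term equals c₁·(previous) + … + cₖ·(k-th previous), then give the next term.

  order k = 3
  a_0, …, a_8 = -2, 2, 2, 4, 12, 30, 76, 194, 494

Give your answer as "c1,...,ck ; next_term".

  a_3 = 2·2 + 1·2 + 1·-2 = 4
  a_4 = 2·4 + 1·2 + 1·2 = 12
  a_5 = 2·12 + 1·4 + 1·2 = 30
  a_6 = 2·30 + 1·12 + 1·4 = 76
  a_7 = 2·76 + 1·30 + 1·12 = 194
  a_8 = 2·194 + 1·76 + 1·30 = 494
  a_9 = 2·494 + 1·194 + 1·76 = 1258

2,1,1 ; 1258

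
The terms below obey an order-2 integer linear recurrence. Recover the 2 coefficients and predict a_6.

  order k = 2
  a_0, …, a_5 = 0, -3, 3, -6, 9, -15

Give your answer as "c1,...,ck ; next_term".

  a_2 = -1·-3 + 1·0 = 3
  a_3 = -1·3 + 1·-3 = -6
  a_4 = -1·-6 + 1·3 = 9
  a_5 = -1·9 + 1·-6 = -15
  a_6 = -1·-15 + 1·9 = 24

-1,1 ; 24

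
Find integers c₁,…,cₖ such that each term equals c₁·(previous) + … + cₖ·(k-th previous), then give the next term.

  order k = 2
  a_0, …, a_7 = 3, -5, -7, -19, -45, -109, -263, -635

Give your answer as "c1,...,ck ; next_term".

2,1 ; -1533

  a_2 = 2·-5 + 1·3 = -7
  a_3 = 2·-7 + 1·-5 = -19
  a_4 = 2·-19 + 1·-7 = -45
  a_5 = 2·-45 + 1·-19 = -109
  a_6 = 2·-109 + 1·-45 = -263
  a_7 = 2·-263 + 1·-109 = -635
  a_8 = 2·-635 + 1·-263 = -1533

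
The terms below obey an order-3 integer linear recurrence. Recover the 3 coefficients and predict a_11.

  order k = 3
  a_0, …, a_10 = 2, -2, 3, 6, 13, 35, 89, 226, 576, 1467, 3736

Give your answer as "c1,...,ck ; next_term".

  a_3 = 2·3 + 1·-2 + 1·2 = 6
  a_4 = 2·6 + 1·3 + 1·-2 = 13
  a_5 = 2·13 + 1·6 + 1·3 = 35
  a_6 = 2·35 + 1·13 + 1·6 = 89
  a_7 = 2·89 + 1·35 + 1·13 = 226
  a_8 = 2·226 + 1·89 + 1·35 = 576
  a_9 = 2·576 + 1·226 + 1·89 = 1467
  a_10 = 2·1467 + 1·576 + 1·226 = 3736
  a_11 = 2·3736 + 1·1467 + 1·576 = 9515

2,1,1 ; 9515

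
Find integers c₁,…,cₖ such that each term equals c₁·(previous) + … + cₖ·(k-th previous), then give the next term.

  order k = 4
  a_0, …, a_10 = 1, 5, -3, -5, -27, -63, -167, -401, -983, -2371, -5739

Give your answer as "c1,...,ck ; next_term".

  a_4 = 2·-5 + 2·-3 + -2·5 + -1·1 = -27
  a_5 = 2·-27 + 2·-5 + -2·-3 + -1·5 = -63
  a_6 = 2·-63 + 2·-27 + -2·-5 + -1·-3 = -167
  a_7 = 2·-167 + 2·-63 + -2·-27 + -1·-5 = -401
  a_8 = 2·-401 + 2·-167 + -2·-63 + -1·-27 = -983
  a_9 = 2·-983 + 2·-401 + -2·-167 + -1·-63 = -2371
  a_10 = 2·-2371 + 2·-983 + -2·-401 + -1·-167 = -5739
  a_11 = 2·-5739 + 2·-2371 + -2·-983 + -1·-401 = -13853

2,2,-2,-1 ; -13853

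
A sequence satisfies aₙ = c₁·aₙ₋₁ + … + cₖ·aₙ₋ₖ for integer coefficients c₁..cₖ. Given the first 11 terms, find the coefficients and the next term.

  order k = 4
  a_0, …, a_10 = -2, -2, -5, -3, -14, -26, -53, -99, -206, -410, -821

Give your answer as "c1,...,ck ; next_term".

  a_4 = 1·-3 + 1·-5 + 1·-2 + 2·-2 = -14
  a_5 = 1·-14 + 1·-3 + 1·-5 + 2·-2 = -26
  a_6 = 1·-26 + 1·-14 + 1·-3 + 2·-5 = -53
  a_7 = 1·-53 + 1·-26 + 1·-14 + 2·-3 = -99
  a_8 = 1·-99 + 1·-53 + 1·-26 + 2·-14 = -206
  a_9 = 1·-206 + 1·-99 + 1·-53 + 2·-26 = -410
  a_10 = 1·-410 + 1·-206 + 1·-99 + 2·-53 = -821
  a_11 = 1·-821 + 1·-410 + 1·-206 + 2·-99 = -1635

1,1,1,2 ; -1635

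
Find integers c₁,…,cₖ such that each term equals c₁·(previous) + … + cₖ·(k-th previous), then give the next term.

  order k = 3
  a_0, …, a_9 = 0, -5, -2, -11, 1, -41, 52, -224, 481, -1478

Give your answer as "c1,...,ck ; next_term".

-2,3,3 ; 3727

  a_3 = -2·-2 + 3·-5 + 3·0 = -11
  a_4 = -2·-11 + 3·-2 + 3·-5 = 1
  a_5 = -2·1 + 3·-11 + 3·-2 = -41
  a_6 = -2·-41 + 3·1 + 3·-11 = 52
  a_7 = -2·52 + 3·-41 + 3·1 = -224
  a_8 = -2·-224 + 3·52 + 3·-41 = 481
  a_9 = -2·481 + 3·-224 + 3·52 = -1478
  a_10 = -2·-1478 + 3·481 + 3·-224 = 3727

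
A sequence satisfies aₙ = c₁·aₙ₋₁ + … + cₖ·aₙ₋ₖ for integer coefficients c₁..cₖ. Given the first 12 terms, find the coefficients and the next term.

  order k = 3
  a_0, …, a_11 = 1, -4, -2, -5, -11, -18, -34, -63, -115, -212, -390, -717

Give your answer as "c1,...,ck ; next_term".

1,1,1 ; -1319

  a_3 = 1·-2 + 1·-4 + 1·1 = -5
  a_4 = 1·-5 + 1·-2 + 1·-4 = -11
  a_5 = 1·-11 + 1·-5 + 1·-2 = -18
  a_6 = 1·-18 + 1·-11 + 1·-5 = -34
  a_7 = 1·-34 + 1·-18 + 1·-11 = -63
  a_8 = 1·-63 + 1·-34 + 1·-18 = -115
  a_9 = 1·-115 + 1·-63 + 1·-34 = -212
  a_10 = 1·-212 + 1·-115 + 1·-63 = -390
  a_11 = 1·-390 + 1·-212 + 1·-115 = -717
  a_12 = 1·-717 + 1·-390 + 1·-212 = -1319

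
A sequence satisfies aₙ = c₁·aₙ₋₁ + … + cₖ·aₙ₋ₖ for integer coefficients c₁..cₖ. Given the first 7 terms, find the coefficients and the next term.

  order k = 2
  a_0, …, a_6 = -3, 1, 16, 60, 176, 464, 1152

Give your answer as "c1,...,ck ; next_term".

  a_2 = 4·1 + -4·-3 = 16
  a_3 = 4·16 + -4·1 = 60
  a_4 = 4·60 + -4·16 = 176
  a_5 = 4·176 + -4·60 = 464
  a_6 = 4·464 + -4·176 = 1152
  a_7 = 4·1152 + -4·464 = 2752

4,-4 ; 2752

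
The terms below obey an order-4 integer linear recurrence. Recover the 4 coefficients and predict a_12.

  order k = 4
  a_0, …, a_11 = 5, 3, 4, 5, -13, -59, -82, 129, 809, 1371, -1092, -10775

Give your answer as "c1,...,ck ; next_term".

2,-4,-4,1 ; -21857

  a_4 = 2·5 + -4·4 + -4·3 + 1·5 = -13
  a_5 = 2·-13 + -4·5 + -4·4 + 1·3 = -59
  a_6 = 2·-59 + -4·-13 + -4·5 + 1·4 = -82
  a_7 = 2·-82 + -4·-59 + -4·-13 + 1·5 = 129
  a_8 = 2·129 + -4·-82 + -4·-59 + 1·-13 = 809
  a_9 = 2·809 + -4·129 + -4·-82 + 1·-59 = 1371
  a_10 = 2·1371 + -4·809 + -4·129 + 1·-82 = -1092
  a_11 = 2·-1092 + -4·1371 + -4·809 + 1·129 = -10775
  a_12 = 2·-10775 + -4·-1092 + -4·1371 + 1·809 = -21857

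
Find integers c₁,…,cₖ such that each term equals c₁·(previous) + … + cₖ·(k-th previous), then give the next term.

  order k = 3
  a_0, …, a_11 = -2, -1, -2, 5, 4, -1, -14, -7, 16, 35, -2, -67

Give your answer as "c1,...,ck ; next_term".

  a_3 = 0·-2 + -1·-1 + -2·-2 = 5
  a_4 = 0·5 + -1·-2 + -2·-1 = 4
  a_5 = 0·4 + -1·5 + -2·-2 = -1
  a_6 = 0·-1 + -1·4 + -2·5 = -14
  a_7 = 0·-14 + -1·-1 + -2·4 = -7
  a_8 = 0·-7 + -1·-14 + -2·-1 = 16
  a_9 = 0·16 + -1·-7 + -2·-14 = 35
  a_10 = 0·35 + -1·16 + -2·-7 = -2
  a_11 = 0·-2 + -1·35 + -2·16 = -67
  a_12 = 0·-67 + -1·-2 + -2·35 = -68

0,-1,-2 ; -68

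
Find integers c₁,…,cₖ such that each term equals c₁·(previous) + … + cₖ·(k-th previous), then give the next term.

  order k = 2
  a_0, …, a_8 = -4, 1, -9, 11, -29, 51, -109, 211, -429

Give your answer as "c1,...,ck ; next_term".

-1,2 ; 851

  a_2 = -1·1 + 2·-4 = -9
  a_3 = -1·-9 + 2·1 = 11
  a_4 = -1·11 + 2·-9 = -29
  a_5 = -1·-29 + 2·11 = 51
  a_6 = -1·51 + 2·-29 = -109
  a_7 = -1·-109 + 2·51 = 211
  a_8 = -1·211 + 2·-109 = -429
  a_9 = -1·-429 + 2·211 = 851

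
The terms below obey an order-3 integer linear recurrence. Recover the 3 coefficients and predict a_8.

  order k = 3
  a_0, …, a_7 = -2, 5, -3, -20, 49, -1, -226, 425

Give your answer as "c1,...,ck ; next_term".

-1,-3,4 ; 249

  a_3 = -1·-3 + -3·5 + 4·-2 = -20
  a_4 = -1·-20 + -3·-3 + 4·5 = 49
  a_5 = -1·49 + -3·-20 + 4·-3 = -1
  a_6 = -1·-1 + -3·49 + 4·-20 = -226
  a_7 = -1·-226 + -3·-1 + 4·49 = 425
  a_8 = -1·425 + -3·-226 + 4·-1 = 249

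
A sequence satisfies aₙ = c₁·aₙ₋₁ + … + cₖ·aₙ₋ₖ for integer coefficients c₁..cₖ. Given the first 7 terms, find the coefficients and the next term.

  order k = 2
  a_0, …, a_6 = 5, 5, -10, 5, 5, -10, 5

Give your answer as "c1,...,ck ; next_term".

  a_2 = -1·5 + -1·5 = -10
  a_3 = -1·-10 + -1·5 = 5
  a_4 = -1·5 + -1·-10 = 5
  a_5 = -1·5 + -1·5 = -10
  a_6 = -1·-10 + -1·5 = 5
  a_7 = -1·5 + -1·-10 = 5

-1,-1 ; 5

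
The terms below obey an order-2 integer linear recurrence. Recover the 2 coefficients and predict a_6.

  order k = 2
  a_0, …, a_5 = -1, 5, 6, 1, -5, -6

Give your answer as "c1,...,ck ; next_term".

1,-1 ; -1

  a_2 = 1·5 + -1·-1 = 6
  a_3 = 1·6 + -1·5 = 1
  a_4 = 1·1 + -1·6 = -5
  a_5 = 1·-5 + -1·1 = -6
  a_6 = 1·-6 + -1·-5 = -1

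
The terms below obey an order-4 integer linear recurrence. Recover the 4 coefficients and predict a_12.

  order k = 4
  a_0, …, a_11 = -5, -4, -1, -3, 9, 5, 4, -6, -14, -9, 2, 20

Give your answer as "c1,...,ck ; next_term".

0,0,-1,-1 ; 23

  a_4 = 0·-3 + 0·-1 + -1·-4 + -1·-5 = 9
  a_5 = 0·9 + 0·-3 + -1·-1 + -1·-4 = 5
  a_6 = 0·5 + 0·9 + -1·-3 + -1·-1 = 4
  a_7 = 0·4 + 0·5 + -1·9 + -1·-3 = -6
  a_8 = 0·-6 + 0·4 + -1·5 + -1·9 = -14
  a_9 = 0·-14 + 0·-6 + -1·4 + -1·5 = -9
  a_10 = 0·-9 + 0·-14 + -1·-6 + -1·4 = 2
  a_11 = 0·2 + 0·-9 + -1·-14 + -1·-6 = 20
  a_12 = 0·20 + 0·2 + -1·-9 + -1·-14 = 23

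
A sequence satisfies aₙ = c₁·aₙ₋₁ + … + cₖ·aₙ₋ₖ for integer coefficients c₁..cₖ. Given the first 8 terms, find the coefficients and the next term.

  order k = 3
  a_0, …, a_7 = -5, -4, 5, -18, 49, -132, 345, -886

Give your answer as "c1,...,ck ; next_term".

  a_3 = -4·5 + -3·-4 + 2·-5 = -18
  a_4 = -4·-18 + -3·5 + 2·-4 = 49
  a_5 = -4·49 + -3·-18 + 2·5 = -132
  a_6 = -4·-132 + -3·49 + 2·-18 = 345
  a_7 = -4·345 + -3·-132 + 2·49 = -886
  a_8 = -4·-886 + -3·345 + 2·-132 = 2245

-4,-3,2 ; 2245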